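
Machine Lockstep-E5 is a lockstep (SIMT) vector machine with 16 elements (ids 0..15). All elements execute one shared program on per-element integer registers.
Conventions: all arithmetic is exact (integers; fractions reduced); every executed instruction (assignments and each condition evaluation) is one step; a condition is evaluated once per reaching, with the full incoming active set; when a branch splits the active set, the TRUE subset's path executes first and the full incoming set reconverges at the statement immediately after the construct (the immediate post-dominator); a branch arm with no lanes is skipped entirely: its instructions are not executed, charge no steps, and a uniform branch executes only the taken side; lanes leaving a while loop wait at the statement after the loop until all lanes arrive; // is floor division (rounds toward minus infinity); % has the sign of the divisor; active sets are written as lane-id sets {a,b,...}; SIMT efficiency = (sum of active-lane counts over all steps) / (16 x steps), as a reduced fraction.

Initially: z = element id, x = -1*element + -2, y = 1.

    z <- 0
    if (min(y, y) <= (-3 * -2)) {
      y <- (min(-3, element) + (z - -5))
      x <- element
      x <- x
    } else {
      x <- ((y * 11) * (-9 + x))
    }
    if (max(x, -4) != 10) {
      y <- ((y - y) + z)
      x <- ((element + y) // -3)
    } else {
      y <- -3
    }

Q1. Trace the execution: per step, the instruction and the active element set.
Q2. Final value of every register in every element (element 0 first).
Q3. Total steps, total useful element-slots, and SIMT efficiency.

step 0: z <- 0                       {0,1,2,3,4,5,6,7,8,9,10,11,12,13,14,15}
step 1: eval (min(y, y) <= (-3 * -2)) {0,1,2,3,4,5,6,7,8,9,10,11,12,13,14,15}
step 2: y <- (min(-3, element) + (z - -5)) {0,1,2,3,4,5,6,7,8,9,10,11,12,13,14,15}
step 3: x <- element                 {0,1,2,3,4,5,6,7,8,9,10,11,12,13,14,15}
step 4: x <- x                       {0,1,2,3,4,5,6,7,8,9,10,11,12,13,14,15}
step 5: eval (max(x, -4) != 10)      {0,1,2,3,4,5,6,7,8,9,10,11,12,13,14,15}
step 6: y <- ((y - y) + z)           {0,1,2,3,4,5,6,7,8,9,11,12,13,14,15}
step 7: x <- ((element + y) // -3)   {0,1,2,3,4,5,6,7,8,9,11,12,13,14,15}
step 8: y <- -3                      {10}

Answer: 9 steps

z: 0,0,0,0,0,0,0,0,0,0,0,0,0,0,0,0
x: 0,-1,-1,-1,-2,-2,-2,-3,-3,-3,10,-4,-4,-5,-5,-5
y: 0,0,0,0,0,0,0,0,0,0,-3,0,0,0,0,0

steps = 9; useful = 127; efficiency = 127/144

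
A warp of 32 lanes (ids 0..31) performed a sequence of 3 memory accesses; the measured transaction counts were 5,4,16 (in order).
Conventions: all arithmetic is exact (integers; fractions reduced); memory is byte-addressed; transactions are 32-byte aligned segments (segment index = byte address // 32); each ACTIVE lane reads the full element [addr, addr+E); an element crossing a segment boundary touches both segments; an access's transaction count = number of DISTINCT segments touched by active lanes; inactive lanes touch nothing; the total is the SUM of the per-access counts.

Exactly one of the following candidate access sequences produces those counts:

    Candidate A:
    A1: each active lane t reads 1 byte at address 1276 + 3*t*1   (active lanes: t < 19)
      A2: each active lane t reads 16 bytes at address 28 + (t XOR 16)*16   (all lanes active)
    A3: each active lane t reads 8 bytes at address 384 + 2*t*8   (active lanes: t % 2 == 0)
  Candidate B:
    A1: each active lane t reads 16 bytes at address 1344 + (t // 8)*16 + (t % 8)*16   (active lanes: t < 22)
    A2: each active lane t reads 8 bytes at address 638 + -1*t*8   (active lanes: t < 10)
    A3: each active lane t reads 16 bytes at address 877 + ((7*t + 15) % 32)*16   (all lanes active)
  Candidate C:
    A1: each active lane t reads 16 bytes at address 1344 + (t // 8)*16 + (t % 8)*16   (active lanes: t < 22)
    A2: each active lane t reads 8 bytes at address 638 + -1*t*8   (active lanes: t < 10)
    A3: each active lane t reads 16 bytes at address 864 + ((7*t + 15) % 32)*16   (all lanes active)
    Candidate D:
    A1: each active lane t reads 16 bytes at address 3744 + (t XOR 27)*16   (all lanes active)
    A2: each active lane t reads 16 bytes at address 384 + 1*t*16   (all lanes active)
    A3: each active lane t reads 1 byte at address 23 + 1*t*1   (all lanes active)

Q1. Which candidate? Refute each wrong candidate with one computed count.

A: A1 gives 3 transactions, not 5
B: A3 gives 17 transactions, not 16
D: A1 gives 16 transactions, not 5
C: all counts match (5,4,16)

Answer: C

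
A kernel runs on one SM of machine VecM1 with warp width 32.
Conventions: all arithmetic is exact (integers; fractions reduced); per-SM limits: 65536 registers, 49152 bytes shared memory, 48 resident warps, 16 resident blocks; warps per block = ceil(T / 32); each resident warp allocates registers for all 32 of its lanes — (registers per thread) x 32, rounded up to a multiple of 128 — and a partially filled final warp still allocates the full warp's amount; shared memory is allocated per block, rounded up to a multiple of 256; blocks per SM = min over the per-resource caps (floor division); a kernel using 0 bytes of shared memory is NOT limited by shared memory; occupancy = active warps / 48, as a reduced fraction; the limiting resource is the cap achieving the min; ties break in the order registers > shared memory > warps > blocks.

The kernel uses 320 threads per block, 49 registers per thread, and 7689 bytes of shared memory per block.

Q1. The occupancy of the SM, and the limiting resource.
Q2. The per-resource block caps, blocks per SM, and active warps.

Answer: occupancy 5/8, limited by registers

registers: 3 blocks
shared memory: 6 blocks
warps: 4 blocks
blocks: 16 blocks

Answer: 3 blocks, 30 active warps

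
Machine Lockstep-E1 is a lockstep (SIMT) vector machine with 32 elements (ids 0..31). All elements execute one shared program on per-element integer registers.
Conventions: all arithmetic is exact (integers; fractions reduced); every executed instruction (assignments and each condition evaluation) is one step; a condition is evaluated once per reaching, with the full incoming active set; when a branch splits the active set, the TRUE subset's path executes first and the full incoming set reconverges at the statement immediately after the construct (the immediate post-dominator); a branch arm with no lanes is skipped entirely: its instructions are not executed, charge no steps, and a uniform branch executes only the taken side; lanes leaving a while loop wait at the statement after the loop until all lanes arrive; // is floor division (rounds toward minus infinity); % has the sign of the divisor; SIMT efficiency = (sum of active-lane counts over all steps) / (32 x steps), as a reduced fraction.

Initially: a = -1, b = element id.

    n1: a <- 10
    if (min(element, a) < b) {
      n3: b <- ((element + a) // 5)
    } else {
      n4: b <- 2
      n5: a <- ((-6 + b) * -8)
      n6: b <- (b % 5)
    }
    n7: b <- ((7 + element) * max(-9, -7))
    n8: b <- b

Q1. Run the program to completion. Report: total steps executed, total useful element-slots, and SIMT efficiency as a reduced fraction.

Answer: 8 steps, 182 useful, 91/128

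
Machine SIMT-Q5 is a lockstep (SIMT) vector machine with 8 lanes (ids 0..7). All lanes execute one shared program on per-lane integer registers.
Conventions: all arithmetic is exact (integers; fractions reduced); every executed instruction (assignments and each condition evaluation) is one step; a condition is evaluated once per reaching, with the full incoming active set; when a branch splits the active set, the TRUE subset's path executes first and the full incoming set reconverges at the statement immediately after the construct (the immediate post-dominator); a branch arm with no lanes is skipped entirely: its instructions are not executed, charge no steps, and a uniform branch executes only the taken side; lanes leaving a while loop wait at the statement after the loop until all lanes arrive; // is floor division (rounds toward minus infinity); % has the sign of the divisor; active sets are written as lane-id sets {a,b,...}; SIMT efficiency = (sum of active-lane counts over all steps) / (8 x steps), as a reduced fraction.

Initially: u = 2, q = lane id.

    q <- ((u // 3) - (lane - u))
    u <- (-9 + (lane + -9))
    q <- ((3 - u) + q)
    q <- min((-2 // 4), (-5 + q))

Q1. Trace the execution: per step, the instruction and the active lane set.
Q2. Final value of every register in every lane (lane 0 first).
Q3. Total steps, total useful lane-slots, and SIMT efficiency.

step 0: q <- ((u // 3) - (lane - u)) {0,1,2,3,4,5,6,7}
step 1: u <- (-9 + (lane + -9))      {0,1,2,3,4,5,6,7}
step 2: q <- ((3 - u) + q)           {0,1,2,3,4,5,6,7}
step 3: q <- min((-2 // 4), (-5 + q)) {0,1,2,3,4,5,6,7}

Answer: 4 steps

u: -18,-17,-16,-15,-14,-13,-12,-11
q: -1,-1,-1,-1,-1,-1,-1,-1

steps = 4; useful = 32; efficiency = 32/32 = 1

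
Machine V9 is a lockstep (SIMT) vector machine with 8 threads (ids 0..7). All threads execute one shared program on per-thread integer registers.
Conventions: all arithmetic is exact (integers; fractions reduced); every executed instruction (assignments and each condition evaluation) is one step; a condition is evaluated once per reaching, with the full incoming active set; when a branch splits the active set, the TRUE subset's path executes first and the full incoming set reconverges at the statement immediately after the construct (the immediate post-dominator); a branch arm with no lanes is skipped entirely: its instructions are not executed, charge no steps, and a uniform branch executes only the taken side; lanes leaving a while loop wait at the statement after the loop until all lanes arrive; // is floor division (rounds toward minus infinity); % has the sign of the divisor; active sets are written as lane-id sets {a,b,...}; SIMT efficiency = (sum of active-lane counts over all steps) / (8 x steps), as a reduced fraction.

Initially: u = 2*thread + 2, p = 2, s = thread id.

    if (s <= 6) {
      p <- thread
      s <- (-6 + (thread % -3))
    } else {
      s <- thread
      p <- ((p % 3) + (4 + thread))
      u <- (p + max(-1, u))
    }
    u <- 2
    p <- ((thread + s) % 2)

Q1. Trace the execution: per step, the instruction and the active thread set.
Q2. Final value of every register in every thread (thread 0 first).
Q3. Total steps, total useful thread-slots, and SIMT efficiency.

step 0: eval (s <= 6)                {0,1,2,3,4,5,6,7}
step 1: p <- thread                  {0,1,2,3,4,5,6}
step 2: s <- (-6 + (thread % -3))    {0,1,2,3,4,5,6}
step 3: s <- thread                  {7}
step 4: p <- ((p % 3) + (4 + thread)) {7}
step 5: u <- (p + max(-1, u))        {7}
step 6: u <- 2                       {0,1,2,3,4,5,6,7}
step 7: p <- ((thread + s) % 2)      {0,1,2,3,4,5,6,7}

Answer: 8 steps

u: 2,2,2,2,2,2,2,2
p: 0,1,1,1,0,0,0,0
s: -6,-8,-7,-6,-8,-7,-6,7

steps = 8; useful = 41; efficiency = 41/64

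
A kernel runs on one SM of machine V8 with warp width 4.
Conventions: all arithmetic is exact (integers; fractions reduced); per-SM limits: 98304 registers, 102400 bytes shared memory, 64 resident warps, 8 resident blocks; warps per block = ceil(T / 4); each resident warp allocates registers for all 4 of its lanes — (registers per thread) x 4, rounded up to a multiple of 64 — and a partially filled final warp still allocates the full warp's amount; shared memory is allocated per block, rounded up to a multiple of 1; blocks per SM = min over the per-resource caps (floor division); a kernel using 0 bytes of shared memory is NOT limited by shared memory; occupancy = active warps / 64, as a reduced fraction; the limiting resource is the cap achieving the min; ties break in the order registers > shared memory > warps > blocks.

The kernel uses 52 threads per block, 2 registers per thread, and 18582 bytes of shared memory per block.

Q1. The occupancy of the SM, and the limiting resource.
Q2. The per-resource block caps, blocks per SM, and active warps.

Answer: occupancy 13/16, limited by warps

registers: 118 blocks
shared memory: 5 blocks
warps: 4 blocks
blocks: 8 blocks

Answer: 4 blocks, 52 active warps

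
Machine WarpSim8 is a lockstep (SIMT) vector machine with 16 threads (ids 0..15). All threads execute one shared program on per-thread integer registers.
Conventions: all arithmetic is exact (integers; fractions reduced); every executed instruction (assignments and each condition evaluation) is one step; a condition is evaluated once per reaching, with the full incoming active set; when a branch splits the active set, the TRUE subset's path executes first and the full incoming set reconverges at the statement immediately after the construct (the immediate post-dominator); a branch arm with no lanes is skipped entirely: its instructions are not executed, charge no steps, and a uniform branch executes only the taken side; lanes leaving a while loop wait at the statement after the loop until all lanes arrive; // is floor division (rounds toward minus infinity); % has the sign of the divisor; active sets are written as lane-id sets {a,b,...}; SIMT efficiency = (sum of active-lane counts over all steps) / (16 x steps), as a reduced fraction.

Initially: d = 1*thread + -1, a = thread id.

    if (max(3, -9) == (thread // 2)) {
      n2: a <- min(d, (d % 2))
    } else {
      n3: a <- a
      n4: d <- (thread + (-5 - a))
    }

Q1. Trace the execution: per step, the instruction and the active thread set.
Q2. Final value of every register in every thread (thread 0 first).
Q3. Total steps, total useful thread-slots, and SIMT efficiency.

step 0: eval (max(3, -9) == (thread // 2)) {0,1,2,3,4,5,6,7,8,9,10,11,12,13,14,15}
step 1: a <- min(d, (d % 2))         {6,7}
step 2: a <- a                       {0,1,2,3,4,5,8,9,10,11,12,13,14,15}
step 3: d <- (thread + (-5 - a))     {0,1,2,3,4,5,8,9,10,11,12,13,14,15}

Answer: 4 steps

d: -5,-5,-5,-5,-5,-5,5,6,-5,-5,-5,-5,-5,-5,-5,-5
a: 0,1,2,3,4,5,1,0,8,9,10,11,12,13,14,15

steps = 4; useful = 46; efficiency = 46/64 = 23/32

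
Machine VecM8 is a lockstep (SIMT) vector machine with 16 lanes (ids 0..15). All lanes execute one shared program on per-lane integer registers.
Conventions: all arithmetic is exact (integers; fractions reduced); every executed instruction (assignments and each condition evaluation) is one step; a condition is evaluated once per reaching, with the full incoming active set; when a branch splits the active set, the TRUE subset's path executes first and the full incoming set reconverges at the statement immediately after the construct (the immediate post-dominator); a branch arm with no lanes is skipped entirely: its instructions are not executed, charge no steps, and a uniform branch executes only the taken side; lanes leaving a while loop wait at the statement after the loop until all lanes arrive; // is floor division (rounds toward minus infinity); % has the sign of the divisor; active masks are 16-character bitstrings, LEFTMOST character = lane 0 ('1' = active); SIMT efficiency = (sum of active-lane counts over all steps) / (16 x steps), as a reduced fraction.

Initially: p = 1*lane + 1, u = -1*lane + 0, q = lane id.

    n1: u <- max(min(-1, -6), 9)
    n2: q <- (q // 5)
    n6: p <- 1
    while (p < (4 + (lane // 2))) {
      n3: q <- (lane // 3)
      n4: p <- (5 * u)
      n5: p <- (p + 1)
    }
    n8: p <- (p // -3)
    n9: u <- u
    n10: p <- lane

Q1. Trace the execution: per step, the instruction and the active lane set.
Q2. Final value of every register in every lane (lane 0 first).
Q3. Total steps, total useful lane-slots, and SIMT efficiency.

step 0: u <- max(min(-1, -6), 9)     1111111111111111
step 1: q <- (q // 5)                1111111111111111
step 2: p <- 1                       1111111111111111
step 3: eval (p < (4 + (lane // 2))) 1111111111111111
step 4: q <- (lane // 3)             1111111111111111
step 5: p <- (5 * u)                 1111111111111111
step 6: p <- (p + 1)                 1111111111111111
step 7: eval (p < (4 + (lane // 2))) 1111111111111111
step 8: p <- (p // -3)               1111111111111111
step 9: u <- u                       1111111111111111
step 10: p <- lane                    1111111111111111

Answer: 11 steps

p: 0,1,2,3,4,5,6,7,8,9,10,11,12,13,14,15
u: 9,9,9,9,9,9,9,9,9,9,9,9,9,9,9,9
q: 0,0,0,1,1,1,2,2,2,3,3,3,4,4,4,5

steps = 11; useful = 176; efficiency = 176/176 = 1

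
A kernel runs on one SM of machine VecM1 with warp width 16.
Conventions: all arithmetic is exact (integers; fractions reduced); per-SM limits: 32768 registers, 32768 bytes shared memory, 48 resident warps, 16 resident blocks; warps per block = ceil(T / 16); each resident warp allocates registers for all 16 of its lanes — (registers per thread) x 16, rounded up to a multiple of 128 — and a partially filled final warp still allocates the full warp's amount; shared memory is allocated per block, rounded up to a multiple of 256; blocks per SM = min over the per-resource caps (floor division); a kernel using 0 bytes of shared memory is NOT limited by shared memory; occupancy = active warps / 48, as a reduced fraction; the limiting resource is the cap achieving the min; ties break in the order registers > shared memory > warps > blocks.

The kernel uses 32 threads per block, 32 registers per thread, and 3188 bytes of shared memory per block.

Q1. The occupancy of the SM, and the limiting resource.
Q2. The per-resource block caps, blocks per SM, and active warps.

Answer: occupancy 3/8, limited by shared memory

registers: 32 blocks
shared memory: 9 blocks
warps: 24 blocks
blocks: 16 blocks

Answer: 9 blocks, 18 active warps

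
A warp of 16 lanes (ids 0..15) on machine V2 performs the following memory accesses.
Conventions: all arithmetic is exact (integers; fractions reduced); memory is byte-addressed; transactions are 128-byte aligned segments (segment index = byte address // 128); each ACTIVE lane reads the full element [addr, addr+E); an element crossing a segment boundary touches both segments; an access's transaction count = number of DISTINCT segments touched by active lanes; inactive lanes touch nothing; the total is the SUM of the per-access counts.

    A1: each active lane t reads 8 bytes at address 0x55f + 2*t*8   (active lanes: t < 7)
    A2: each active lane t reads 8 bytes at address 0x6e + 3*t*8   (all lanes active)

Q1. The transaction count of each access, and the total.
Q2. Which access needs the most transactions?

A1: 2 transactions
A2: 4 transactions

Answer: 2,4; total 6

Answer: A2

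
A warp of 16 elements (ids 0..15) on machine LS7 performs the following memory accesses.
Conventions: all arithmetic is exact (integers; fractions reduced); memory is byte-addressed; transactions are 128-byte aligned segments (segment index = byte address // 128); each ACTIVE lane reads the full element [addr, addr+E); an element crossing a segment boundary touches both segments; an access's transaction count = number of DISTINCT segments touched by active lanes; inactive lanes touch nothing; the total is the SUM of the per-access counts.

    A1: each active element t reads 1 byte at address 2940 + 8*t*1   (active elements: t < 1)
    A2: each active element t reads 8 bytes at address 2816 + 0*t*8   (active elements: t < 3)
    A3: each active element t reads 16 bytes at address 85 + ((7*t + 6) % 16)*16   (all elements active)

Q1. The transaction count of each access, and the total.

A1: 1 transaction
A2: 1 transaction
A3: 3 transactions

Answer: 1,1,3; total 5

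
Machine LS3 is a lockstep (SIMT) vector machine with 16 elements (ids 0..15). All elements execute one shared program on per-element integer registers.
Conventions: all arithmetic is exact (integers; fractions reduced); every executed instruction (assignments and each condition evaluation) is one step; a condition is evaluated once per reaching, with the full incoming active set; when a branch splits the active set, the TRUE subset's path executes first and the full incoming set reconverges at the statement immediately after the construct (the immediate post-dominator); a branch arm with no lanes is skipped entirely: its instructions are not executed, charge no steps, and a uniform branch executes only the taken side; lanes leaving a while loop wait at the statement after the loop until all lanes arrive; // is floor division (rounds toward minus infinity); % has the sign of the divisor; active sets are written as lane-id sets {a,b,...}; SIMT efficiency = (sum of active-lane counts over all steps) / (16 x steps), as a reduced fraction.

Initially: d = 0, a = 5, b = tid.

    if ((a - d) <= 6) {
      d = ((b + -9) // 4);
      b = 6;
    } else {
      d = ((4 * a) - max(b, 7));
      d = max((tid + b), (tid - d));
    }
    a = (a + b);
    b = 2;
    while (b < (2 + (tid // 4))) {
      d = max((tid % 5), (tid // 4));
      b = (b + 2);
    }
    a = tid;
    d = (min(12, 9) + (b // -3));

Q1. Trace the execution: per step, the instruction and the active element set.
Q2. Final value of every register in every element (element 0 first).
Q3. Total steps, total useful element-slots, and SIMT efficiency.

step 0: eval ((a - d) <= 6)          {0,1,2,3,4,5,6,7,8,9,10,11,12,13,14,15}
step 1: d <- ((b + -9) // 4)         {0,1,2,3,4,5,6,7,8,9,10,11,12,13,14,15}
step 2: b <- 6                       {0,1,2,3,4,5,6,7,8,9,10,11,12,13,14,15}
step 3: a <- (a + b)                 {0,1,2,3,4,5,6,7,8,9,10,11,12,13,14,15}
step 4: b <- 2                       {0,1,2,3,4,5,6,7,8,9,10,11,12,13,14,15}
step 5: eval (b < (2 + (tid // 4)))  {0,1,2,3,4,5,6,7,8,9,10,11,12,13,14,15}
step 6: d <- max((tid % 5), (tid // 4)) {4,5,6,7,8,9,10,11,12,13,14,15}
step 7: b <- (b + 2)                 {4,5,6,7,8,9,10,11,12,13,14,15}
step 8: eval (b < (2 + (tid // 4)))  {4,5,6,7,8,9,10,11,12,13,14,15}
step 9: d <- max((tid % 5), (tid // 4)) {12,13,14,15}
step 10: b <- (b + 2)                 {12,13,14,15}
step 11: eval (b < (2 + (tid // 4)))  {12,13,14,15}
step 12: a <- tid                     {0,1,2,3,4,5,6,7,8,9,10,11,12,13,14,15}
step 13: d <- (min(12, 9) + (b // -3)) {0,1,2,3,4,5,6,7,8,9,10,11,12,13,14,15}

Answer: 14 steps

d: 8,8,8,8,7,7,7,7,7,7,7,7,7,7,7,7
a: 0,1,2,3,4,5,6,7,8,9,10,11,12,13,14,15
b: 2,2,2,2,4,4,4,4,4,4,4,4,6,6,6,6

steps = 14; useful = 176; efficiency = 176/224 = 11/14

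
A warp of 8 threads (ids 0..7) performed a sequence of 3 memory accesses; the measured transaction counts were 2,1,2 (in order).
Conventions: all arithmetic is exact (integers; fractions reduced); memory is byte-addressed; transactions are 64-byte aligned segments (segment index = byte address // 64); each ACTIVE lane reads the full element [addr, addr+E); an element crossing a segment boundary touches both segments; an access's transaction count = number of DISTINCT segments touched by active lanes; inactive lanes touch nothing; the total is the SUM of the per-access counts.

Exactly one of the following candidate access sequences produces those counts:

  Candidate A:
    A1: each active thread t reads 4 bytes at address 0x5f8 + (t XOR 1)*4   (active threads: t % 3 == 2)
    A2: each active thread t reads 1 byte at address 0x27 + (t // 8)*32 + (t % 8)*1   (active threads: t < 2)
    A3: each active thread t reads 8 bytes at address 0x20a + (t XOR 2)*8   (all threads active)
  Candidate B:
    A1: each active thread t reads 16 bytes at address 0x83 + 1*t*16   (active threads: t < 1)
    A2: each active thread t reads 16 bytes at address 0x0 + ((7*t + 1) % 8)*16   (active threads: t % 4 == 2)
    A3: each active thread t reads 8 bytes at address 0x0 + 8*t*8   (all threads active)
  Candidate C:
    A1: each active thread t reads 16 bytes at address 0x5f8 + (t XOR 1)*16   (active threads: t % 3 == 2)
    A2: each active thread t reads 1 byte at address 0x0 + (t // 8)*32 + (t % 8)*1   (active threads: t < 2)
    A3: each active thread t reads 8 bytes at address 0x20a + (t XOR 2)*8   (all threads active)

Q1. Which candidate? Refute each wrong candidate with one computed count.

A: A1 gives 1 transaction, not 2
B: A1 gives 1 transaction, not 2
C: all counts match (2,1,2)

Answer: C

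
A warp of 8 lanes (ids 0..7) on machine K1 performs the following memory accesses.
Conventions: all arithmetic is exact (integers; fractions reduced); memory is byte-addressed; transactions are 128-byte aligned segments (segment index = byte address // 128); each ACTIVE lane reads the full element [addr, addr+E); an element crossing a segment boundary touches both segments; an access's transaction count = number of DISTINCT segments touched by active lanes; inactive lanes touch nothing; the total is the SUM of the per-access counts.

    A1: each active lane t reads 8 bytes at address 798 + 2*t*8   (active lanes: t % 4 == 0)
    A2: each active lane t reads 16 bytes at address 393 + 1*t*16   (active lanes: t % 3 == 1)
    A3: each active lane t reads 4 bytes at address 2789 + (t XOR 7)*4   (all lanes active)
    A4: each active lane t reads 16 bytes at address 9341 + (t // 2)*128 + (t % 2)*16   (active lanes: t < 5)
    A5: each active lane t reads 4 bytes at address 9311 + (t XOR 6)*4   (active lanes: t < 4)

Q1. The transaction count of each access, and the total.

A1: 1 transaction
A2: 2 transactions
A3: 2 transactions
A4: 4 transactions
A5: 1 transaction

Answer: 1,2,2,4,1; total 10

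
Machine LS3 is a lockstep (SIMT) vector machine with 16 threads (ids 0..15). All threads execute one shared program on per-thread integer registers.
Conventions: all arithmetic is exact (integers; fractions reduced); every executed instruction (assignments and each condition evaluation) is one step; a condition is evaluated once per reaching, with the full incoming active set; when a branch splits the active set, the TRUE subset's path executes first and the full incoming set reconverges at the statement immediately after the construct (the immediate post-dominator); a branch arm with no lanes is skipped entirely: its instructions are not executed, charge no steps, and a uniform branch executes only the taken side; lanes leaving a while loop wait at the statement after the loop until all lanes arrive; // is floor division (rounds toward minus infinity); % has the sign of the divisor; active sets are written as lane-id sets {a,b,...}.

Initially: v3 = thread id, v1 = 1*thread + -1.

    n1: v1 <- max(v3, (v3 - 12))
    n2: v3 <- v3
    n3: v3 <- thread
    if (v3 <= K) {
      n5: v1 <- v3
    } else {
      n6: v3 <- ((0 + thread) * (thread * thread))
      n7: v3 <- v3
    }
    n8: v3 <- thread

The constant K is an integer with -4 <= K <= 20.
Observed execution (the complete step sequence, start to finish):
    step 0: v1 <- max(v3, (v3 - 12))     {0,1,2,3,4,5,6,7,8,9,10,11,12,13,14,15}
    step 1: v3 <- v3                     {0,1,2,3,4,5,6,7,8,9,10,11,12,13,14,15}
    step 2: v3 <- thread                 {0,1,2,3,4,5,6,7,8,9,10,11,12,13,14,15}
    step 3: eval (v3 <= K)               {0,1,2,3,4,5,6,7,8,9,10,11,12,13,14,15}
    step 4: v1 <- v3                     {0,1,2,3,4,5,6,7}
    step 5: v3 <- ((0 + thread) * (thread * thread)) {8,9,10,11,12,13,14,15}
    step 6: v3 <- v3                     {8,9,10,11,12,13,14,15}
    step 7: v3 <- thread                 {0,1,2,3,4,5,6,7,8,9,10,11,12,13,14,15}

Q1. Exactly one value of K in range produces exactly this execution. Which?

Answer: K = 7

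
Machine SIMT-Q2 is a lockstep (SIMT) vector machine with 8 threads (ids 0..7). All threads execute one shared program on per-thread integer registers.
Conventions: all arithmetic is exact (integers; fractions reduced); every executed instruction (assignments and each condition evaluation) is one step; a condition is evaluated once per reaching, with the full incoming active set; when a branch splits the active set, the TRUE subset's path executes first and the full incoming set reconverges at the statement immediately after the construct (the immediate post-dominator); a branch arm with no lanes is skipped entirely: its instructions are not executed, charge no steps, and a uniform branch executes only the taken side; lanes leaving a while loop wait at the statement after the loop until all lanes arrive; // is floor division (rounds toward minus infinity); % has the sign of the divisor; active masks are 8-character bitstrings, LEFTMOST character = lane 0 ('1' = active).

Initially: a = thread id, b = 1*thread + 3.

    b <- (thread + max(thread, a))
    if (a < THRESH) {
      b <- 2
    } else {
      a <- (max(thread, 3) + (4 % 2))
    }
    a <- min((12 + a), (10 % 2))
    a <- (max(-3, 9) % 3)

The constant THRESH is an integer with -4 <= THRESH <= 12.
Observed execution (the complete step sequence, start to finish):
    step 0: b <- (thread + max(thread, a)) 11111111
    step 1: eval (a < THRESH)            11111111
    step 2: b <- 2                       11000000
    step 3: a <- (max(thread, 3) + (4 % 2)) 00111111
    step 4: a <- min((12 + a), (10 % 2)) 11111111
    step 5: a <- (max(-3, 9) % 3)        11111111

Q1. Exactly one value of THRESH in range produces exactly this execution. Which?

Answer: THRESH = 2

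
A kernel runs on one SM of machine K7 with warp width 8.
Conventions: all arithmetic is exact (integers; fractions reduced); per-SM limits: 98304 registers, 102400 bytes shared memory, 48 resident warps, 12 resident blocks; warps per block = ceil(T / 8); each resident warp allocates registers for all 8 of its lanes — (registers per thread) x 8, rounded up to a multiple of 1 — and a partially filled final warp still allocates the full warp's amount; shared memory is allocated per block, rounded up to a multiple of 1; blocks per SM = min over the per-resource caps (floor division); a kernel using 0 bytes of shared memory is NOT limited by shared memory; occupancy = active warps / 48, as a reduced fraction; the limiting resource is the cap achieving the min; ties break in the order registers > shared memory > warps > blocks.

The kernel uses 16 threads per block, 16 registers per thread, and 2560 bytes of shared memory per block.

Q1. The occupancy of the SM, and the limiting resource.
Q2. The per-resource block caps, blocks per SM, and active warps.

Answer: occupancy 1/2, limited by blocks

registers: 384 blocks
shared memory: 40 blocks
warps: 24 blocks
blocks: 12 blocks

Answer: 12 blocks, 24 active warps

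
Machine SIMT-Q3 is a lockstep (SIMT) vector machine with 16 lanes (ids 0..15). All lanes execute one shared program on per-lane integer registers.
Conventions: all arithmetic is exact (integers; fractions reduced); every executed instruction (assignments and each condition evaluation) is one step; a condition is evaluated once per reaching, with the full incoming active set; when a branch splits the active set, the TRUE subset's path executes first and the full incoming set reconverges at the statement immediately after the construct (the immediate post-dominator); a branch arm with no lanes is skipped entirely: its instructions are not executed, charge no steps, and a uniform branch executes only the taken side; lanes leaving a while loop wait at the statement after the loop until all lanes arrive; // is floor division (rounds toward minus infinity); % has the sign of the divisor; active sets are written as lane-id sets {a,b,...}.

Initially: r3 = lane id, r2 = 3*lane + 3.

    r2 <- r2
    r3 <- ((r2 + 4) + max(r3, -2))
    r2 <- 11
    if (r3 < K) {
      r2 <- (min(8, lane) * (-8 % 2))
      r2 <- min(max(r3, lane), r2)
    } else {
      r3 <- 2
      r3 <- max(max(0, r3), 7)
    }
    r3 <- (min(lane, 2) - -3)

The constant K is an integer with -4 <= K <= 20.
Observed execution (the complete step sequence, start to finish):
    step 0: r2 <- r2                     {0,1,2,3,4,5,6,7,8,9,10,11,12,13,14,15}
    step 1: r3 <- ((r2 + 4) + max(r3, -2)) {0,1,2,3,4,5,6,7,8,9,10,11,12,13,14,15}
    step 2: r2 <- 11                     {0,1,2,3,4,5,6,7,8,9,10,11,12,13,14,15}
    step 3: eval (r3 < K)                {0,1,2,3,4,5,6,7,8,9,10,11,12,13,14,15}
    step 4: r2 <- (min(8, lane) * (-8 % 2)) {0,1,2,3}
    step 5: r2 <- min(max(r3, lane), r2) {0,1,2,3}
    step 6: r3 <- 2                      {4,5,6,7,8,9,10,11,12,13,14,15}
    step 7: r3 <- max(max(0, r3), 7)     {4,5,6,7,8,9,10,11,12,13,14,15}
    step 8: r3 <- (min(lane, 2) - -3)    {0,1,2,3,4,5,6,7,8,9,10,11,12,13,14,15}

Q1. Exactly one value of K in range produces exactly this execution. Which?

Answer: K = 20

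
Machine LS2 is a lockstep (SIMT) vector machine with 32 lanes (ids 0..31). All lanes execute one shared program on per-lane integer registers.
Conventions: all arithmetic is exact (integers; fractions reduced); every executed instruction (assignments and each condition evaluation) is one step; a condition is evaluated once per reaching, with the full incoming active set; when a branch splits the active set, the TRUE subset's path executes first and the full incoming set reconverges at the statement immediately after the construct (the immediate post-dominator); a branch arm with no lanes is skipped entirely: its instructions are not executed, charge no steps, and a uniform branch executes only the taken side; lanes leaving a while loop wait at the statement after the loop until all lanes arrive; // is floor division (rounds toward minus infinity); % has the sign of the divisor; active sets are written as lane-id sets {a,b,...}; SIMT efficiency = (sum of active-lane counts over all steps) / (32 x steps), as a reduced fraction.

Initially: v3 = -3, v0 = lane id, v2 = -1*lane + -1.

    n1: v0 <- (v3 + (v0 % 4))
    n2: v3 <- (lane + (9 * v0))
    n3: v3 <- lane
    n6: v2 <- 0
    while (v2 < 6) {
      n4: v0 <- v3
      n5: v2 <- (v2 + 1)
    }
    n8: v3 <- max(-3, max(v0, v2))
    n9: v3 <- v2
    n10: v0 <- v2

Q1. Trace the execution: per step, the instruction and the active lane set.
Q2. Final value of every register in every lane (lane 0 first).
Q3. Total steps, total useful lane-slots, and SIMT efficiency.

step 0: v0 <- (v3 + (v0 % 4))        {0,1,2,3,4,5,6,7,8,9,10,11,12,13,14,15,16,17,18,19,20,21,22,23,24,25,26,27,28,29,30,31}
step 1: v3 <- (lane + (9 * v0))      {0,1,2,3,4,5,6,7,8,9,10,11,12,13,14,15,16,17,18,19,20,21,22,23,24,25,26,27,28,29,30,31}
step 2: v3 <- lane                   {0,1,2,3,4,5,6,7,8,9,10,11,12,13,14,15,16,17,18,19,20,21,22,23,24,25,26,27,28,29,30,31}
step 3: v2 <- 0                      {0,1,2,3,4,5,6,7,8,9,10,11,12,13,14,15,16,17,18,19,20,21,22,23,24,25,26,27,28,29,30,31}
step 4: eval (v2 < 6)                {0,1,2,3,4,5,6,7,8,9,10,11,12,13,14,15,16,17,18,19,20,21,22,23,24,25,26,27,28,29,30,31}
step 5: v0 <- v3                     {0,1,2,3,4,5,6,7,8,9,10,11,12,13,14,15,16,17,18,19,20,21,22,23,24,25,26,27,28,29,30,31}
step 6: v2 <- (v2 + 1)               {0,1,2,3,4,5,6,7,8,9,10,11,12,13,14,15,16,17,18,19,20,21,22,23,24,25,26,27,28,29,30,31}
step 7: eval (v2 < 6)                {0,1,2,3,4,5,6,7,8,9,10,11,12,13,14,15,16,17,18,19,20,21,22,23,24,25,26,27,28,29,30,31}
step 8: v0 <- v3                     {0,1,2,3,4,5,6,7,8,9,10,11,12,13,14,15,16,17,18,19,20,21,22,23,24,25,26,27,28,29,30,31}
step 9: v2 <- (v2 + 1)               {0,1,2,3,4,5,6,7,8,9,10,11,12,13,14,15,16,17,18,19,20,21,22,23,24,25,26,27,28,29,30,31}
step 10: eval (v2 < 6)                {0,1,2,3,4,5,6,7,8,9,10,11,12,13,14,15,16,17,18,19,20,21,22,23,24,25,26,27,28,29,30,31}
step 11: v0 <- v3                     {0,1,2,3,4,5,6,7,8,9,10,11,12,13,14,15,16,17,18,19,20,21,22,23,24,25,26,27,28,29,30,31}
step 12: v2 <- (v2 + 1)               {0,1,2,3,4,5,6,7,8,9,10,11,12,13,14,15,16,17,18,19,20,21,22,23,24,25,26,27,28,29,30,31}
step 13: eval (v2 < 6)                {0,1,2,3,4,5,6,7,8,9,10,11,12,13,14,15,16,17,18,19,20,21,22,23,24,25,26,27,28,29,30,31}
step 14: v0 <- v3                     {0,1,2,3,4,5,6,7,8,9,10,11,12,13,14,15,16,17,18,19,20,21,22,23,24,25,26,27,28,29,30,31}
step 15: v2 <- (v2 + 1)               {0,1,2,3,4,5,6,7,8,9,10,11,12,13,14,15,16,17,18,19,20,21,22,23,24,25,26,27,28,29,30,31}
step 16: eval (v2 < 6)                {0,1,2,3,4,5,6,7,8,9,10,11,12,13,14,15,16,17,18,19,20,21,22,23,24,25,26,27,28,29,30,31}
step 17: v0 <- v3                     {0,1,2,3,4,5,6,7,8,9,10,11,12,13,14,15,16,17,18,19,20,21,22,23,24,25,26,27,28,29,30,31}
step 18: v2 <- (v2 + 1)               {0,1,2,3,4,5,6,7,8,9,10,11,12,13,14,15,16,17,18,19,20,21,22,23,24,25,26,27,28,29,30,31}
step 19: eval (v2 < 6)                {0,1,2,3,4,5,6,7,8,9,10,11,12,13,14,15,16,17,18,19,20,21,22,23,24,25,26,27,28,29,30,31}
step 20: v0 <- v3                     {0,1,2,3,4,5,6,7,8,9,10,11,12,13,14,15,16,17,18,19,20,21,22,23,24,25,26,27,28,29,30,31}
step 21: v2 <- (v2 + 1)               {0,1,2,3,4,5,6,7,8,9,10,11,12,13,14,15,16,17,18,19,20,21,22,23,24,25,26,27,28,29,30,31}
step 22: eval (v2 < 6)                {0,1,2,3,4,5,6,7,8,9,10,11,12,13,14,15,16,17,18,19,20,21,22,23,24,25,26,27,28,29,30,31}
step 23: v3 <- max(-3, max(v0, v2))   {0,1,2,3,4,5,6,7,8,9,10,11,12,13,14,15,16,17,18,19,20,21,22,23,24,25,26,27,28,29,30,31}
step 24: v3 <- v2                     {0,1,2,3,4,5,6,7,8,9,10,11,12,13,14,15,16,17,18,19,20,21,22,23,24,25,26,27,28,29,30,31}
step 25: v0 <- v2                     {0,1,2,3,4,5,6,7,8,9,10,11,12,13,14,15,16,17,18,19,20,21,22,23,24,25,26,27,28,29,30,31}

Answer: 26 steps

v3: 6,6,6,6,6,6,6,6,6,6,6,6,6,6,6,6,6,6,6,6,6,6,6,6,6,6,6,6,6,6,6,6
v0: 6,6,6,6,6,6,6,6,6,6,6,6,6,6,6,6,6,6,6,6,6,6,6,6,6,6,6,6,6,6,6,6
v2: 6,6,6,6,6,6,6,6,6,6,6,6,6,6,6,6,6,6,6,6,6,6,6,6,6,6,6,6,6,6,6,6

steps = 26; useful = 832; efficiency = 832/832 = 1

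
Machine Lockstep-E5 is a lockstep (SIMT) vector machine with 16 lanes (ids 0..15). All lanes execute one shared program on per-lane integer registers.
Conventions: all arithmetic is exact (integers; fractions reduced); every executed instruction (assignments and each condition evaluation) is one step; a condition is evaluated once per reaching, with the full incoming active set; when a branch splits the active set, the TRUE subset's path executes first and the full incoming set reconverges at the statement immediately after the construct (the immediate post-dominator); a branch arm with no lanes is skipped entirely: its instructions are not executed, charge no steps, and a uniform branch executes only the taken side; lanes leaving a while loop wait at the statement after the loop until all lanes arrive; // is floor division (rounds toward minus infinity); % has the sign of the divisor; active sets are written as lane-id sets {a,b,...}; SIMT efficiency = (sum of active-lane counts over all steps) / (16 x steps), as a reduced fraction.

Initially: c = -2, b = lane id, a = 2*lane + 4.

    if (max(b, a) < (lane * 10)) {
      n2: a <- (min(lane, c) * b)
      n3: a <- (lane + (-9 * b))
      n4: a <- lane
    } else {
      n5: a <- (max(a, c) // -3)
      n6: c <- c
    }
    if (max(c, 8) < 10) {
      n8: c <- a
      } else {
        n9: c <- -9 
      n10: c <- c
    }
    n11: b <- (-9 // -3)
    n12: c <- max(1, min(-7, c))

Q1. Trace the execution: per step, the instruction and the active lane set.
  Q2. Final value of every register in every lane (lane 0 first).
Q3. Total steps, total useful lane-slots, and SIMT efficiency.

step 0: eval (max(b, a) < (lane * 10)) {0,1,2,3,4,5,6,7,8,9,10,11,12,13,14,15}
step 1: a <- (min(lane, c) * b)      {1,2,3,4,5,6,7,8,9,10,11,12,13,14,15}
step 2: a <- (lane + (-9 * b))       {1,2,3,4,5,6,7,8,9,10,11,12,13,14,15}
step 3: a <- lane                    {1,2,3,4,5,6,7,8,9,10,11,12,13,14,15}
step 4: a <- (max(a, c) // -3)       {0}
step 5: c <- c                       {0}
step 6: eval (max(c, 8) < 10)        {0,1,2,3,4,5,6,7,8,9,10,11,12,13,14,15}
step 7: c <- a                       {0,1,2,3,4,5,6,7,8,9,10,11,12,13,14,15}
step 8: b <- (-9 // -3)              {0,1,2,3,4,5,6,7,8,9,10,11,12,13,14,15}
step 9: c <- max(1, min(-7, c))      {0,1,2,3,4,5,6,7,8,9,10,11,12,13,14,15}

Answer: 10 steps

c: 1,1,1,1,1,1,1,1,1,1,1,1,1,1,1,1
b: 3,3,3,3,3,3,3,3,3,3,3,3,3,3,3,3
a: -2,1,2,3,4,5,6,7,8,9,10,11,12,13,14,15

steps = 10; useful = 127; efficiency = 127/160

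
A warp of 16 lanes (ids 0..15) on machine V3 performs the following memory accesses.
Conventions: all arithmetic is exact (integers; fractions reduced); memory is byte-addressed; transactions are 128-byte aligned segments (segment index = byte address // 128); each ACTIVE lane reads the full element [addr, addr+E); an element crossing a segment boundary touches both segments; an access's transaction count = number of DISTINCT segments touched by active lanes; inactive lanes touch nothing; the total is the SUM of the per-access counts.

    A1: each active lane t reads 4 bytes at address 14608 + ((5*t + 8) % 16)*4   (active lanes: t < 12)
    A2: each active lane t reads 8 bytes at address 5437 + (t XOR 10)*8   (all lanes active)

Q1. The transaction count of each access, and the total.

A1: 1 transaction
A2: 2 transactions

Answer: 1,2; total 3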